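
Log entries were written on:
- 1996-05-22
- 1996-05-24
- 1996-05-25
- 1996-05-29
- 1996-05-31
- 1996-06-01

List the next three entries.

The gap pattern 2, 1, 4, 2, 1 repeats every 3 events.
These are the Wednesdays, Fridays and Saturdays of each week.
Next Wednesday: 1996-06-05.
The following Friday is 1996-06-07.
The following Saturday is 1996-06-08.

1996-06-05, 1996-06-07, 1996-06-08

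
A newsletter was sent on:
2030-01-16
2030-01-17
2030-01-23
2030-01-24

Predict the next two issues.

2030-01-30, 2030-01-31

Every event lands on a Wednesday or Thursday (gaps cycle 1, 6, 1).
So the schedule is: every Wednesday and Thursday.
The following Wednesday is 2030-01-30.
The following Thursday is 2030-01-31.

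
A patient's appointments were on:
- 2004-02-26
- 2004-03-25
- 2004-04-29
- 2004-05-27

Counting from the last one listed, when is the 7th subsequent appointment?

These are Thursdays with 28, 35, 28-day gaps.
Each is the final Thursday of its month — 2004-04-29 is past the 28th, so '4th Thursday' doesn't fit.
June 2004 ends with Thursday 2004-06-24.
July 2004 ends with Thursday 2004-07-29.
August 2004 ends with Thursday 2004-08-26.
September 2004 ends with Thursday 2004-09-30.
Last Thursday of October 2004: 2004-10-28.
Last Thursday of November 2004: 2004-11-25.
Last Thursday of December 2004: 2004-12-30.

2004-12-30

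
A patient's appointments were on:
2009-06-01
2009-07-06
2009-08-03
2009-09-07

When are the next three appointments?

These are Mondays at 28- or 35-day spacing (35, 28, 35).
The pattern: 1st Monday of the month.
October 2009 — 1st Monday is 2009-10-05.
1st Monday of November 2009: 2009-11-02.
1st Monday of December 2009: 2009-12-07.

2009-10-05, 2009-11-02, 2009-12-07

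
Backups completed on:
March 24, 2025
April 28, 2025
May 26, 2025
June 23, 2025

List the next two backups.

All dates are Mondays, 35, 28, 28 days apart.
Specifically, the 4th Monday of each month.
4th Monday of July 2025: July 28, 2025.
August 2025 — 4th Monday is August 25, 2025.

July 28, 2025; August 25, 2025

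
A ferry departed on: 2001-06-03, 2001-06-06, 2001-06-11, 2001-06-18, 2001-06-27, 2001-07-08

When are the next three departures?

The spacing grows by 2 each time: 3, 5, 7, 9, 11 days.
Next gap: 13 days. 2001-07-08 + 13 days = 2001-07-21.
Next gap: 15 days. 2001-07-21 + 15 days = 2001-08-05.
Next gap: 17 days. 2001-08-05 + 17 days = 2001-08-22.

2001-07-21, 2001-08-05, 2001-08-22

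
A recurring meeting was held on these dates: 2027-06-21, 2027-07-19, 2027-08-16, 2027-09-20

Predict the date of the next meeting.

2027-10-18

Gaps: 28, 28, 35 days — a mix of 28 and 35. Every date is a Monday.
Each is the 3rd Monday of its month.
October 2027 — 3rd Monday is 2027-10-18.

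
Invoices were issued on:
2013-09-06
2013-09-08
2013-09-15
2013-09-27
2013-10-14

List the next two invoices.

Intervals are 2, 7, 12, 17 days — an arithmetic progression with common difference 5.
Next gap: 22 days. 2013-10-14 + 22 days = 2013-11-05.
Next gap: 27 days. 2013-11-05 + 27 days = 2013-12-02.

2013-11-05, 2013-12-02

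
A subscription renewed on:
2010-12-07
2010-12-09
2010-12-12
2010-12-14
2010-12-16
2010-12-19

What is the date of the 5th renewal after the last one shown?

2010-12-30

The gap pattern 2, 3, 2, 2, 3 repeats every 3 events.
These are the Tuesdays, Thursdays and Sundays of each week.
The following Tuesday is 2010-12-21.
Next Thursday: 2010-12-23.
The following Sunday is 2010-12-26.
Next Tuesday: 2010-12-28.
The following Thursday is 2010-12-30.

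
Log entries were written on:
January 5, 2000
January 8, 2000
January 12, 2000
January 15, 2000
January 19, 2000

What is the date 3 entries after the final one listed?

The gap pattern 3, 4, 3, 4 repeats every 2 events.
These are the Wednesdays and Saturdays of each week.
Next Saturday: January 22, 2000.
Next Wednesday: January 26, 2000.
Next Saturday: January 29, 2000.

January 29, 2000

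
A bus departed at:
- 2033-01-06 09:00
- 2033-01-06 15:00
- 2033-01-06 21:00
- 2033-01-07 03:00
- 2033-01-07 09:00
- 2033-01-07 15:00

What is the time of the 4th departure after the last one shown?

The interval is a steady 6 hours (6, 6, 6, 6, 6).
2033-01-07 15:00 + 6 h = 2033-01-07 21:00.
2033-01-07 21:00 + 6 h = 2033-01-08 03:00.
2033-01-08 03:00 + 6 h = 2033-01-08 09:00.
2033-01-08 09:00 + 6 h = 2033-01-08 15:00.

2033-01-08 15:00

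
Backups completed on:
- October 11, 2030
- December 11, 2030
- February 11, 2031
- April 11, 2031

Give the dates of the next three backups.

Each date is the 11th; the gaps (61, 62, 59) track the month lengths.
The rule is the 11th of every 2 months.
June 2031: June 11, 2031.
August 2031: August 11, 2031.
Next: October 2031 → October 11, 2031.

June 11, 2031; August 11, 2031; October 11, 2031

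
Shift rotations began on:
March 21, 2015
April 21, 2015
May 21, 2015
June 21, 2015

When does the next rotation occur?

July 21, 2015

Each date is the 21st; the gaps (31, 30, 31) track the month lengths.
The rule is the 21st of each month.
Next: July 2015 → July 21, 2015.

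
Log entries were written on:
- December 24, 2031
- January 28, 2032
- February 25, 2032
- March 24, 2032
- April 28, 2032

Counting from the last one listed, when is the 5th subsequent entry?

September 22, 2032

These are Wednesdays at 28- or 35-day spacing (35, 28, 28, 35).
The pattern: 4th Wednesday of the month.
4th Wednesday of May 2032: May 26, 2032.
4th Wednesday of June 2032: June 23, 2032.
4th Wednesday of July 2032: July 28, 2032.
August 2032 — 4th Wednesday is August 25, 2032.
4th Wednesday of September 2032: September 22, 2032.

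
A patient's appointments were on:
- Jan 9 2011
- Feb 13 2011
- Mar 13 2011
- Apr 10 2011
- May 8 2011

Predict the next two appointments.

Jun 12 2011, Jul 10 2011

These are Sundays at 28- or 35-day spacing (35, 28, 28, 28).
The pattern: 2nd Sunday of the month.
2nd Sunday of June 2011: Jun 12 2011.
July 2011 — 2nd Sunday is Jul 10 2011.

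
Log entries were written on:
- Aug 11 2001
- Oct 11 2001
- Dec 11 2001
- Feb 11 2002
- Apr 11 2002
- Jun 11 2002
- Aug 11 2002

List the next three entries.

Gaps: 61, 61, 62, 59, 61, 61 days — not constant. Every event is on the 11th of the month.
Pattern: the 11th of every 2 months.
Next: October 2002 → Oct 11 2002.
Next: December 2002 → Dec 11 2002.
February 2003: Feb 11 2003.

Oct 11 2002, Dec 11 2002, Feb 11 2003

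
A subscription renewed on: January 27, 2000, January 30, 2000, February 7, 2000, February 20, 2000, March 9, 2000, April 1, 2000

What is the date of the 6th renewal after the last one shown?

November 30, 2000

The spacing grows by 5 each time: 3, 8, 13, 18, 23 days.
Next gap: 28 days. April 1, 2000 + 28 days = April 29, 2000.
Next gap: 33 days. April 29, 2000 + 33 days = June 1, 2000.
Next gap: 38 days. June 1, 2000 + 38 days = July 9, 2000.
Next gap: 43 days. July 9, 2000 + 43 days = August 21, 2000.
Next gap: 48 days. August 21, 2000 + 48 days = October 8, 2000.
Next gap: 53 days. October 8, 2000 + 53 days = November 30, 2000.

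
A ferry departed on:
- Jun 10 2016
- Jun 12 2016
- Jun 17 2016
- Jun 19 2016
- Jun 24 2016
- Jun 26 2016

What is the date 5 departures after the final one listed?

Jul 15 2016

The gap pattern 2, 5, 2, 5, 2 repeats every 2 events.
These are the Fridays and Sundays of each week.
Next Friday: Jul 1 2016.
Next Sunday: Jul 3 2016.
Next Friday: Jul 8 2016.
Next Sunday: Jul 10 2016.
The following Friday is Jul 15 2016.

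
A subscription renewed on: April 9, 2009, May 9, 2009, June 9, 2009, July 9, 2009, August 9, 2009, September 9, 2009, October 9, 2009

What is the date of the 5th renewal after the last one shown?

March 9, 2010

Gaps: 30, 31, 30, 31, 31, 30 days — not constant. Every event is on the 9th of the month.
Pattern: the 9th of each month.
Next: November 2009 → November 9, 2009.
Next: December 2009 → December 9, 2009.
January 2010: January 9, 2010.
February 2010: February 9, 2010.
March 2010: March 9, 2010.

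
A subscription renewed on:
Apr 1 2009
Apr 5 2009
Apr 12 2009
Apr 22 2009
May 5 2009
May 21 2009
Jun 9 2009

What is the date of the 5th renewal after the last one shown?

The spacing grows by 3 each time: 4, 7, 10, 13, 16, 19 days.
Next gap: 22 days. Jun 9 2009 + 22 days = Jul 1 2009.
Next gap: 25 days. Jul 1 2009 + 25 days = Jul 26 2009.
Next gap: 28 days. Jul 26 2009 + 28 days = Aug 23 2009.
Next gap: 31 days. Aug 23 2009 + 31 days = Sep 23 2009.
Next gap: 34 days. Sep 23 2009 + 34 days = Oct 27 2009.

Oct 27 2009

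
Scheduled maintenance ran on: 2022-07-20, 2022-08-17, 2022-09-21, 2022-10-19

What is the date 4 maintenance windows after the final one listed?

These are Wednesdays at 28- or 35-day spacing (28, 35, 28).
The pattern: 3rd Wednesday of the month.
November 2022 — 3rd Wednesday is 2022-11-16.
December 2022 — 3rd Wednesday is 2022-12-21.
January 2023 — 3rd Wednesday is 2023-01-18.
February 2023 — 3rd Wednesday is 2023-02-15.

2023-02-15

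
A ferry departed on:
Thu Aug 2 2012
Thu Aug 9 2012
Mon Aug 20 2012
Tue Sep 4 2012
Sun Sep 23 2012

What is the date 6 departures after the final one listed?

Tue Apr 9 2013

The spacing grows by 4 each time: 7, 11, 15, 19 days.
Next gap: 23 days. Sun Sep 23 2012 + 23 days = Tue Oct 16 2012.
Next gap: 27 days. Tue Oct 16 2012 + 27 days = Mon Nov 12 2012.
Next gap: 31 days. Mon Nov 12 2012 + 31 days = Thu Dec 13 2012.
Next gap: 35 days. Thu Dec 13 2012 + 35 days = Thu Jan 17 2013.
Next gap: 39 days. Thu Jan 17 2013 + 39 days = Mon Feb 25 2013.
Next gap: 43 days. Mon Feb 25 2013 + 43 days = Tue Apr 9 2013.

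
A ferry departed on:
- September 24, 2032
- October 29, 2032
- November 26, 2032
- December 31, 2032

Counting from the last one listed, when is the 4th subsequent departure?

Every date is a Friday; gaps 35, 28, 35 days.
Each is the last Friday of its month (at least one falls on the 29th or later, ruling out '4th Friday').
January 2033 ends with Friday January 28, 2033.
Last Friday of February 2033: February 25, 2033.
March 2033 ends with Friday March 25, 2033.
April 2033 ends with Friday April 29, 2033.

April 29, 2033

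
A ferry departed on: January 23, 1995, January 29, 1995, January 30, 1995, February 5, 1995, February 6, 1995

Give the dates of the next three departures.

February 12, 1995; February 13, 1995; February 19, 1995

The gap pattern 6, 1, 6, 1 repeats every 2 events.
These are the Mondays and Sundays of each week.
Next Sunday: February 12, 1995.
The following Monday is February 13, 1995.
Next Sunday: February 19, 1995.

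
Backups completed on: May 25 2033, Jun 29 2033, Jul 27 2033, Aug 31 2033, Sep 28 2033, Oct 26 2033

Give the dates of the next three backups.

All Wednesdays; the gaps (35, 28, 35, 28, 28) vary with month length.
This is the last Wednesday of each month.
November 2033 ends with Wednesday Nov 30 2033.
Last Wednesday of December 2033: Dec 28 2033.
Last Wednesday of January 2034: Jan 25 2034.

Nov 30 2033, Dec 28 2033, Jan 25 2034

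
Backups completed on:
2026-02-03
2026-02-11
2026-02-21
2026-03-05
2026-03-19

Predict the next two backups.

2026-04-04, 2026-04-22

Intervals are 8, 10, 12, 14 days — an arithmetic progression with common difference 2.
Next gap: 16 days. 2026-03-19 + 16 days = 2026-04-04.
Next gap: 18 days. 2026-04-04 + 18 days = 2026-04-22.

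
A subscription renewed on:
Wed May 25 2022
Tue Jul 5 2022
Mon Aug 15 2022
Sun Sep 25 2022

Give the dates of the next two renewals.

Sat Nov 5 2022, Fri Dec 16 2022

The spacing is 41, 41, 41 days — always 41 days.
Sun Sep 25 2022 + 41 days = Sat Nov 5 2022.
Sat Nov 5 2022 + 41 days = Fri Dec 16 2022.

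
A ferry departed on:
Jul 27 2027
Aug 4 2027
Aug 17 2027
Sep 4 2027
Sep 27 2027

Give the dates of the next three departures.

Oct 25 2027, Nov 27 2027, Jan 4 2028

The spacing grows by 5 each time: 8, 13, 18, 23 days.
Next gap: 28 days. Sep 27 2027 + 28 days = Oct 25 2027.
Next gap: 33 days. Oct 25 2027 + 33 days = Nov 27 2027.
Next gap: 38 days. Nov 27 2027 + 38 days = Jan 4 2028.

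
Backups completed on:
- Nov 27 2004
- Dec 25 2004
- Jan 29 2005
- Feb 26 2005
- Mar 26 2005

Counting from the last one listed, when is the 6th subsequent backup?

All Saturdays; the gaps (28, 35, 28, 28) vary with month length.
This is the last Saturday of each month.
April 2005 ends with Saturday Apr 30 2005.
Last Saturday of May 2005: May 28 2005.
Last Saturday of June 2005: Jun 25 2005.
July 2005 ends with Saturday Jul 30 2005.
Last Saturday of August 2005: Aug 27 2005.
Last Saturday of September 2005: Sep 24 2005.

Sep 24 2005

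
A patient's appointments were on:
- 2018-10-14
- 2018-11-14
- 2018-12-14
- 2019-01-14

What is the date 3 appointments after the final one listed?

The day-of-month is always 14 (31, 30, 31 days between events).
So this recurs on the 14th of each month.
Next: February 2019 → 2019-02-14.
March 2019: 2019-03-14.
April 2019: 2019-04-14.

2019-04-14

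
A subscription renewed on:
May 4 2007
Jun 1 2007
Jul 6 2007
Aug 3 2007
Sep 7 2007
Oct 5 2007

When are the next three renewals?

Nov 2 2007, Dec 7 2007, Jan 4 2008

Gaps: 28, 35, 28, 35, 28 days — a mix of 28 and 35. Every date is a Friday.
Each is the 1st Friday of its month.
1st Friday of November 2007: Nov 2 2007.
December 2007 — 1st Friday is Dec 7 2007.
January 2008 — 1st Friday is Jan 4 2008.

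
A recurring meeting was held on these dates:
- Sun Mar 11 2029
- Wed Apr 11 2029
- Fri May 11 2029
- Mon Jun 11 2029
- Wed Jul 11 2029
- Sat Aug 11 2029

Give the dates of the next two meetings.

The day-of-month is always 11 (31, 30, 31, 30, 31 days between events).
So this recurs on the 11th of each month.
Next: September 2029 → Tue Sep 11 2029.
October 2029: Thu Oct 11 2029.

Tue Sep 11 2029, Thu Oct 11 2029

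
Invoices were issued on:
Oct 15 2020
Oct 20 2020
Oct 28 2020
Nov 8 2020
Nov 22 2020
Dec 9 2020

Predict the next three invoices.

The spacing grows by 3 each time: 5, 8, 11, 14, 17 days.
Next gap: 20 days. Dec 9 2020 + 20 days = Dec 29 2020.
Next gap: 23 days. Dec 29 2020 + 23 days = Jan 21 2021.
Next gap: 26 days. Jan 21 2021 + 26 days = Feb 16 2021.

Dec 29 2020, Jan 21 2021, Feb 16 2021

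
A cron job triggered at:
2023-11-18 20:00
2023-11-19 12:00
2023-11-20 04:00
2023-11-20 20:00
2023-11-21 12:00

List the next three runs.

2023-11-22 04:00, 2023-11-22 20:00, 2023-11-23 12:00

Gaps: 16, 16, 16, 16 hours — each event is 16 hours after the previous one.
2023-11-21 12:00 + 16 h = 2023-11-22 04:00.
2023-11-22 04:00 + 16 h = 2023-11-22 20:00.
2023-11-22 20:00 + 16 h = 2023-11-23 12:00.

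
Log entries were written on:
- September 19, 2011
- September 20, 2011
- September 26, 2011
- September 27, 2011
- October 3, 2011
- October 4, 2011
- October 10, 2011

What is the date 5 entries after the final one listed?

October 25, 2011

Gaps: 1, 6, 1, 6, 1, 6 days — not constant, but cyclic with period 2.
The events fall on every Monday and Tuesday.
The following Tuesday is October 11, 2011.
Next Monday: October 17, 2011.
The following Tuesday is October 18, 2011.
Next Monday: October 24, 2011.
The following Tuesday is October 25, 2011.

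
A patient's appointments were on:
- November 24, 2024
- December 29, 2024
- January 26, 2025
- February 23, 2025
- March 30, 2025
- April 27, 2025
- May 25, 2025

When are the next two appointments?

June 29, 2025; July 27, 2025

These are Sundays with 35, 28, 28, 35, 28, 28-day gaps.
Each is the final Sunday of its month — December 29, 2024 is past the 28th, so '4th Sunday' doesn't fit.
Last Sunday of June 2025: June 29, 2025.
July 2025 ends with Sunday July 27, 2025.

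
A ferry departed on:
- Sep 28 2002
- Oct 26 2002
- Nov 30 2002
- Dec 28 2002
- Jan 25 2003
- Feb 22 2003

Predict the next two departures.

These are Saturdays with 28, 35, 28, 28, 28-day gaps.
Each is the final Saturday of its month — Nov 30 2002 is past the 28th, so '4th Saturday' doesn't fit.
March 2003 ends with Saturday Mar 29 2003.
April 2003 ends with Saturday Apr 26 2003.

Mar 29 2003, Apr 26 2003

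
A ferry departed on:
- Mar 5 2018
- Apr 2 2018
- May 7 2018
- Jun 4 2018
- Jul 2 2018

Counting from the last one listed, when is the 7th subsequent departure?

All dates are Mondays, 28, 35, 28, 28 days apart.
Specifically, the 1st Monday of each month.
1st Monday of August 2018: Aug 6 2018.
September 2018 — 1st Monday is Sep 3 2018.
1st Monday of October 2018: Oct 1 2018.
November 2018 — 1st Monday is Nov 5 2018.
December 2018 — 1st Monday is Dec 3 2018.
January 2019 — 1st Monday is Jan 7 2019.
1st Monday of February 2019: Feb 4 2019.

Feb 4 2019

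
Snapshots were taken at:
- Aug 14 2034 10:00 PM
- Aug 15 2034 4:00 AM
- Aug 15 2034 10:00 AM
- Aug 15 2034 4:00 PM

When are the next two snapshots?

Aug 15 2034 10:00 PM, Aug 16 2034 4:00 AM

The interval is a steady 6 hours (6, 6, 6).
Aug 15 2034 4:00 PM + 6 h = Aug 15 2034 10:00 PM.
Aug 15 2034 10:00 PM + 6 h = Aug 16 2034 4:00 AM.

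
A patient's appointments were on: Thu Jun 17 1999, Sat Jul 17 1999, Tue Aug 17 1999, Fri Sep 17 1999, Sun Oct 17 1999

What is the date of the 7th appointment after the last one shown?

Wed May 17 2000

Gaps: 30, 31, 31, 30 days — not constant. Every event is on the 17th of the month.
Pattern: the 17th of each month.
Next: November 1999 → Wed Nov 17 1999.
Next: December 1999 → Fri Dec 17 1999.
January 2000: Mon Jan 17 2000.
February 2000: Thu Feb 17 2000.
Next: March 2000 → Fri Mar 17 2000.
April 2000: Mon Apr 17 2000.
May 2000: Wed May 17 2000.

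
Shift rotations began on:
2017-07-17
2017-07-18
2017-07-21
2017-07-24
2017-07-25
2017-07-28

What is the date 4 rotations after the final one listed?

Gaps: 1, 3, 3, 1, 3 days — not constant, but cyclic with period 3.
The events fall on every Monday, Tuesday and Friday.
The following Monday is 2017-07-31.
Next Tuesday: 2017-08-01.
The following Friday is 2017-08-04.
The following Monday is 2017-08-07.

2017-08-07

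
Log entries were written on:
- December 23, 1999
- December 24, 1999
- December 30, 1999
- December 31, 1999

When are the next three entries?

The gap pattern 1, 6, 1 repeats every 2 events.
These are the Thursdays and Fridays of each week.
Next Thursday: January 6, 2000.
Next Friday: January 7, 2000.
Next Thursday: January 13, 2000.

January 6, 2000; January 7, 2000; January 13, 2000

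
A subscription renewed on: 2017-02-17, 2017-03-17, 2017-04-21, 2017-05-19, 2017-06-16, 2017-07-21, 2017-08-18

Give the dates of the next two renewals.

All dates are Fridays, 28, 35, 28, 28, 35, 28 days apart.
Specifically, the 3rd Friday of each month.
September 2017 — 3rd Friday is 2017-09-15.
October 2017 — 3rd Friday is 2017-10-20.

2017-09-15, 2017-10-20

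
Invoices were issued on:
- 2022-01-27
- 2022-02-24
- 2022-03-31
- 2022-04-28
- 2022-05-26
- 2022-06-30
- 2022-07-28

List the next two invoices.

2022-08-25, 2022-09-29

These are Thursdays with 28, 35, 28, 28, 35, 28-day gaps.
Each is the final Thursday of its month — 2022-03-31 is past the 28th, so '4th Thursday' doesn't fit.
Last Thursday of August 2022: 2022-08-25.
Last Thursday of September 2022: 2022-09-29.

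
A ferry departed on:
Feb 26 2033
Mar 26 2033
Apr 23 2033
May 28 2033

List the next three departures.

Jun 25 2033, Jul 23 2033, Aug 27 2033

These are Saturdays at 28- or 35-day spacing (28, 28, 35).
The pattern: 4th Saturday of the month.
June 2033 — 4th Saturday is Jun 25 2033.
4th Saturday of July 2033: Jul 23 2033.
August 2033 — 4th Saturday is Aug 27 2033.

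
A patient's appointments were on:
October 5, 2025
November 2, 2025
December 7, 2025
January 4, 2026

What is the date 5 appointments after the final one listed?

All dates are Sundays, 28, 35, 28 days apart.
Specifically, the 1st Sunday of each month.
February 2026 — 1st Sunday is February 1, 2026.
March 2026 — 1st Sunday is March 1, 2026.
April 2026 — 1st Sunday is April 5, 2026.
1st Sunday of May 2026: May 3, 2026.
1st Sunday of June 2026: June 7, 2026.

June 7, 2026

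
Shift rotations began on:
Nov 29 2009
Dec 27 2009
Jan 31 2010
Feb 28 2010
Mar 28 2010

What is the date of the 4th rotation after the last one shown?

Every date is a Sunday; gaps 28, 35, 28, 28 days.
Each is the last Sunday of its month (at least one falls on the 29th or later, ruling out '4th Sunday').
Last Sunday of April 2010: Apr 25 2010.
Last Sunday of May 2010: May 30 2010.
June 2010 ends with Sunday Jun 27 2010.
July 2010 ends with Sunday Jul 25 2010.

Jul 25 2010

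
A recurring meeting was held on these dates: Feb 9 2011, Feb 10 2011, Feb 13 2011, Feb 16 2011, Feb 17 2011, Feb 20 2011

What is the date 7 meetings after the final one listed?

Mar 9 2011

Every event lands on a Wednesday or Thursday or Sunday (gaps cycle 1, 3, 3, 1, 3).
So the schedule is: every Wednesday, Thursday and Sunday.
The following Wednesday is Feb 23 2011.
Next Thursday: Feb 24 2011.
The following Sunday is Feb 27 2011.
The following Wednesday is Mar 2 2011.
Next Thursday: Mar 3 2011.
The following Sunday is Mar 6 2011.
The following Wednesday is Mar 9 2011.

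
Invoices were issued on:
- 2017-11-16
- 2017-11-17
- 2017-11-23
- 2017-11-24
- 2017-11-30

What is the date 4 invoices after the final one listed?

2017-12-14

The gap pattern 1, 6, 1, 6 repeats every 2 events.
These are the Thursdays and Fridays of each week.
The following Friday is 2017-12-01.
Next Thursday: 2017-12-07.
The following Friday is 2017-12-08.
Next Thursday: 2017-12-14.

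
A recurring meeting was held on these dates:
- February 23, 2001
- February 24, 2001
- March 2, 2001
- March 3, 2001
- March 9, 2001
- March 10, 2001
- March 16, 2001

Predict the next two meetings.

The gap pattern 1, 6, 1, 6, 1, 6 repeats every 2 events.
These are the Fridays and Saturdays of each week.
The following Saturday is March 17, 2001.
The following Friday is March 23, 2001.

March 17, 2001; March 23, 2001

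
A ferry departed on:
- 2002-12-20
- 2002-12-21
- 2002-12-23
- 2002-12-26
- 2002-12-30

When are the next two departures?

2003-01-04, 2003-01-10

Gaps: 1, 2, 3, 4 days — each gap is 1 larger than the previous one.
Next gap: 5 days. 2002-12-30 + 5 days = 2003-01-04.
Next gap: 6 days. 2003-01-04 + 6 days = 2003-01-10.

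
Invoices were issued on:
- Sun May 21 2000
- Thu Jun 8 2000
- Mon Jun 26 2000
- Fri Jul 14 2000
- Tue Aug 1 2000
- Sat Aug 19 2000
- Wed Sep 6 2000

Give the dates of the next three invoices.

Gaps between consecutive events: 18, 18, 18, 18, 18, 18 days — a constant 18-day interval.
Wed Sep 6 2000 + 18 days = Sun Sep 24 2000.
Sun Sep 24 2000 + 18 days = Thu Oct 12 2000.
Thu Oct 12 2000 + 18 days = Mon Oct 30 2000.

Sun Sep 24 2000, Thu Oct 12 2000, Mon Oct 30 2000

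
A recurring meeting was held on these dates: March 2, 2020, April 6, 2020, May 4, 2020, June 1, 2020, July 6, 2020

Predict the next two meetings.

August 3, 2020; September 7, 2020

All dates are Mondays, 35, 28, 28, 35 days apart.
Specifically, the 1st Monday of each month.
1st Monday of August 2020: August 3, 2020.
1st Monday of September 2020: September 7, 2020.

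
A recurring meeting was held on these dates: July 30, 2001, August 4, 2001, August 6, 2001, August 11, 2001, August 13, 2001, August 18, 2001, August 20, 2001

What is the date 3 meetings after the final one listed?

September 1, 2001

Gaps: 5, 2, 5, 2, 5, 2 days — not constant, but cyclic with period 2.
The events fall on every Monday and Saturday.
Next Saturday: August 25, 2001.
Next Monday: August 27, 2001.
The following Saturday is September 1, 2001.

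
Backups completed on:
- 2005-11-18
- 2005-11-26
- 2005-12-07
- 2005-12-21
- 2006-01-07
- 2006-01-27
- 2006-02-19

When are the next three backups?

2006-03-17, 2006-04-15, 2006-05-17

The spacing grows by 3 each time: 8, 11, 14, 17, 20, 23 days.
Next gap: 26 days. 2006-02-19 + 26 days = 2006-03-17.
Next gap: 29 days. 2006-03-17 + 29 days = 2006-04-15.
Next gap: 32 days. 2006-04-15 + 32 days = 2006-05-17.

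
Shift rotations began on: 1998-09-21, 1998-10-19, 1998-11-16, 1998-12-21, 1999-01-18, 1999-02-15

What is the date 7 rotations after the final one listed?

Gaps: 28, 28, 35, 28, 28 days — a mix of 28 and 35. Every date is a Monday.
Each is the 3rd Monday of its month.
March 1999 — 3rd Monday is 1999-03-15.
April 1999 — 3rd Monday is 1999-04-19.
3rd Monday of May 1999: 1999-05-17.
3rd Monday of June 1999: 1999-06-21.
3rd Monday of July 1999: 1999-07-19.
August 1999 — 3rd Monday is 1999-08-16.
3rd Monday of September 1999: 1999-09-20.

1999-09-20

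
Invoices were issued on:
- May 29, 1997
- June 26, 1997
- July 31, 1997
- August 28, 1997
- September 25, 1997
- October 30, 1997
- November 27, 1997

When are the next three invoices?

December 25, 1997; January 29, 1998; February 26, 1998

All Thursdays; the gaps (28, 35, 28, 28, 35, 28) vary with month length.
This is the last Thursday of each month.
December 1997 ends with Thursday December 25, 1997.
January 1998 ends with Thursday January 29, 1998.
Last Thursday of February 1998: February 26, 1998.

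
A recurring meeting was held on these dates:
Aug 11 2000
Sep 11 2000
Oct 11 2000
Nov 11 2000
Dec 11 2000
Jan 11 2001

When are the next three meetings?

Gaps: 31, 30, 31, 30, 31 days — not constant. Every event is on the 11th of the month.
Pattern: the 11th of each month.
February 2001: Feb 11 2001.
Next: March 2001 → Mar 11 2001.
April 2001: Apr 11 2001.

Feb 11 2001, Mar 11 2001, Apr 11 2001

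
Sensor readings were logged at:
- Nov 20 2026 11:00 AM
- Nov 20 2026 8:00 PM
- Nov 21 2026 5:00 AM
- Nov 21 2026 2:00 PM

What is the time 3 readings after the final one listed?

The interval is a steady 9 hours (9, 9, 9).
Nov 21 2026 2:00 PM + 9 h = Nov 21 2026 11:00 PM.
Nov 21 2026 11:00 PM + 9 h = Nov 22 2026 8:00 AM.
Nov 22 2026 8:00 AM + 9 h = Nov 22 2026 5:00 PM.

Nov 22 2026 5:00 PM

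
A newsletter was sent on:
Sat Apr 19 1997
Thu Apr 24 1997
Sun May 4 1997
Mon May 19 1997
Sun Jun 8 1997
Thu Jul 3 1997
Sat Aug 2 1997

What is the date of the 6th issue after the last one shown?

Intervals are 5, 10, 15, 20, 25, 30 days — an arithmetic progression with common difference 5.
Next gap: 35 days. Sat Aug 2 1997 + 35 days = Sat Sep 6 1997.
Next gap: 40 days. Sat Sep 6 1997 + 40 days = Thu Oct 16 1997.
Next gap: 45 days. Thu Oct 16 1997 + 45 days = Sun Nov 30 1997.
Next gap: 50 days. Sun Nov 30 1997 + 50 days = Mon Jan 19 1998.
Next gap: 55 days. Mon Jan 19 1998 + 55 days = Sun Mar 15 1998.
Next gap: 60 days. Sun Mar 15 1998 + 60 days = Thu May 14 1998.

Thu May 14 1998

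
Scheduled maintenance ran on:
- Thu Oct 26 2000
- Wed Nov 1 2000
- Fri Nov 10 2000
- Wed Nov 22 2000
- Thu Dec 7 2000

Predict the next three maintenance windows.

Mon Dec 25 2000, Mon Jan 15 2001, Thu Feb 8 2001

Intervals are 6, 9, 12, 15 days — an arithmetic progression with common difference 3.
Next gap: 18 days. Thu Dec 7 2000 + 18 days = Mon Dec 25 2000.
Next gap: 21 days. Mon Dec 25 2000 + 21 days = Mon Jan 15 2001.
Next gap: 24 days. Mon Jan 15 2001 + 24 days = Thu Feb 8 2001.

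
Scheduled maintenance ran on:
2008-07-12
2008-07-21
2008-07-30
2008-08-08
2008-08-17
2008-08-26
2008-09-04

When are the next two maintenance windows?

Every event comes 9 days after the last (9, 9, 9, 9, 9, 9).
2008-09-04 + 9 days = 2008-09-13.
2008-09-13 + 9 days = 2008-09-22.

2008-09-13, 2008-09-22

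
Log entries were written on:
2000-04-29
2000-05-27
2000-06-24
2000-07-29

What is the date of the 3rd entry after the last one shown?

2000-10-28

These are Saturdays with 28, 28, 35-day gaps.
Each is the final Saturday of its month — 2000-04-29 is past the 28th, so '4th Saturday' doesn't fit.
Last Saturday of August 2000: 2000-08-26.
September 2000 ends with Saturday 2000-09-30.
Last Saturday of October 2000: 2000-10-28.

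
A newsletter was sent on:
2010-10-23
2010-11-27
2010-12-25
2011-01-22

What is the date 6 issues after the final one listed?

These are Saturdays at 28- or 35-day spacing (35, 28, 28).
The pattern: 4th Saturday of the month.
4th Saturday of February 2011: 2011-02-26.
4th Saturday of March 2011: 2011-03-26.
4th Saturday of April 2011: 2011-04-23.
May 2011 — 4th Saturday is 2011-05-28.
June 2011 — 4th Saturday is 2011-06-25.
4th Saturday of July 2011: 2011-07-23.

2011-07-23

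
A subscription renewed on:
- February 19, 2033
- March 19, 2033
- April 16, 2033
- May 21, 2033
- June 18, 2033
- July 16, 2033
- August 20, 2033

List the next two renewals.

Gaps: 28, 28, 35, 28, 28, 35 days — a mix of 28 and 35. Every date is a Saturday.
Each is the 3rd Saturday of its month.
3rd Saturday of September 2033: September 17, 2033.
3rd Saturday of October 2033: October 15, 2033.

September 17, 2033; October 15, 2033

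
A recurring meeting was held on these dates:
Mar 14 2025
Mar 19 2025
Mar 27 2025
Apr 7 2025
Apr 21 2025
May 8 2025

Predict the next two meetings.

May 28 2025, Jun 20 2025

Gaps: 5, 8, 11, 14, 17 days — each gap is 3 larger than the previous one.
Next gap: 20 days. May 8 2025 + 20 days = May 28 2025.
Next gap: 23 days. May 28 2025 + 23 days = Jun 20 2025.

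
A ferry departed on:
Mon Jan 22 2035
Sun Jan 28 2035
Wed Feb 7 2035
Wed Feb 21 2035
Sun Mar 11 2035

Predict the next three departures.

The spacing grows by 4 each time: 6, 10, 14, 18 days.
Next gap: 22 days. Sun Mar 11 2035 + 22 days = Mon Apr 2 2035.
Next gap: 26 days. Mon Apr 2 2035 + 26 days = Sat Apr 28 2035.
Next gap: 30 days. Sat Apr 28 2035 + 30 days = Mon May 28 2035.

Mon Apr 2 2035, Sat Apr 28 2035, Mon May 28 2035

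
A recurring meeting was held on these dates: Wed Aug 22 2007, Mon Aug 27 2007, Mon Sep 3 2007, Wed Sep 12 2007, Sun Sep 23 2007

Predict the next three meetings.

Sat Oct 6 2007, Sun Oct 21 2007, Wed Nov 7 2007

Intervals are 5, 7, 9, 11 days — an arithmetic progression with common difference 2.
Next gap: 13 days. Sun Sep 23 2007 + 13 days = Sat Oct 6 2007.
Next gap: 15 days. Sat Oct 6 2007 + 15 days = Sun Oct 21 2007.
Next gap: 17 days. Sun Oct 21 2007 + 17 days = Wed Nov 7 2007.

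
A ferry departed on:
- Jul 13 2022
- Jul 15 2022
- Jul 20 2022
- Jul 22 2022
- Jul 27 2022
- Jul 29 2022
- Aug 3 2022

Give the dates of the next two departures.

Every event lands on a Wednesday or Friday (gaps cycle 2, 5, 2, 5, 2, 5).
So the schedule is: every Wednesday and Friday.
The following Friday is Aug 5 2022.
The following Wednesday is Aug 10 2022.

Aug 5 2022, Aug 10 2022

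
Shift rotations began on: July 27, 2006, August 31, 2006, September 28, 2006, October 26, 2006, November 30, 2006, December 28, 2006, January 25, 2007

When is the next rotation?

February 22, 2007

These are Thursdays with 35, 28, 28, 35, 28, 28-day gaps.
Each is the final Thursday of its month — August 31, 2006 is past the 28th, so '4th Thursday' doesn't fit.
Last Thursday of February 2007: February 22, 2007.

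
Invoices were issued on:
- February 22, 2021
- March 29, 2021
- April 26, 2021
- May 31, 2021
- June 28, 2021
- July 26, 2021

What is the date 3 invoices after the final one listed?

These are Mondays with 35, 28, 35, 28, 28-day gaps.
Each is the final Monday of its month — March 29, 2021 is past the 28th, so '4th Monday' doesn't fit.
Last Monday of August 2021: August 30, 2021.
Last Monday of September 2021: September 27, 2021.
October 2021 ends with Monday October 25, 2021.

October 25, 2021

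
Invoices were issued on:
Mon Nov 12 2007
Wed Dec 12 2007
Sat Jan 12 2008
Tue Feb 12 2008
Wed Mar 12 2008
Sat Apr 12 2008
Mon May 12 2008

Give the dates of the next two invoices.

Gaps: 30, 31, 31, 29, 31, 30 days — not constant. Every event is on the 12th of the month.
Pattern: the 12th of each month.
June 2008: Thu Jun 12 2008.
Next: July 2008 → Sat Jul 12 2008.

Thu Jun 12 2008, Sat Jul 12 2008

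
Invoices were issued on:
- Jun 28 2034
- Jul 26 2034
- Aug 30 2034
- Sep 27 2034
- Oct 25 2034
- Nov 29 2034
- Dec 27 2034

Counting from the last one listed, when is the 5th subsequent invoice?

Every date is a Wednesday; gaps 28, 35, 28, 28, 35, 28 days.
Each is the last Wednesday of its month (at least one falls on the 29th or later, ruling out '4th Wednesday').
January 2035 ends with Wednesday Jan 31 2035.
February 2035 ends with Wednesday Feb 28 2035.
Last Wednesday of March 2035: Mar 28 2035.
Last Wednesday of April 2035: Apr 25 2035.
May 2035 ends with Wednesday May 30 2035.

May 30 2035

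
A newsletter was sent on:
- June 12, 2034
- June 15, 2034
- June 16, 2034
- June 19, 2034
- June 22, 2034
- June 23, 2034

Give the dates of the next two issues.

The gap pattern 3, 1, 3, 3, 1 repeats every 3 events.
These are the Mondays, Thursdays and Fridays of each week.
Next Monday: June 26, 2034.
The following Thursday is June 29, 2034.

June 26, 2034; June 29, 2034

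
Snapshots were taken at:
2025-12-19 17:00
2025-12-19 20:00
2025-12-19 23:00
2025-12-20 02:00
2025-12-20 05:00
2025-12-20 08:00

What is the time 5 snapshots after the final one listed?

The interval is a steady 3 hours (3, 3, 3, 3, 3).
2025-12-20 08:00 + 3 h = 2025-12-20 11:00.
2025-12-20 11:00 + 3 h = 2025-12-20 14:00.
2025-12-20 14:00 + 3 h = 2025-12-20 17:00.
2025-12-20 17:00 + 3 h = 2025-12-20 20:00.
2025-12-20 20:00 + 3 h = 2025-12-20 23:00.

2025-12-20 23:00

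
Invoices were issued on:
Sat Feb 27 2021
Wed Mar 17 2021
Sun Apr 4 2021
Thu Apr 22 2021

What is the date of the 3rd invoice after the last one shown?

Tue Jun 15 2021

Gaps between consecutive events: 18, 18, 18 days — a constant 18-day interval.
Thu Apr 22 2021 + 18 days = Mon May 10 2021.
Mon May 10 2021 + 18 days = Fri May 28 2021.
Fri May 28 2021 + 18 days = Tue Jun 15 2021.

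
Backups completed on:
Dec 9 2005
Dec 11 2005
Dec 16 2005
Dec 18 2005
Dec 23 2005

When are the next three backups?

Dec 25 2005, Dec 30 2005, Jan 1 2006

Every event lands on a Friday or Sunday (gaps cycle 2, 5, 2, 5).
So the schedule is: every Friday and Sunday.
Next Sunday: Dec 25 2005.
The following Friday is Dec 30 2005.
Next Sunday: Jan 1 2006.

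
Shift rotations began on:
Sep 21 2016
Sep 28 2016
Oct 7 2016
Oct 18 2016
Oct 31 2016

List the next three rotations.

Gaps: 7, 9, 11, 13 days — each gap is 2 larger than the previous one.
Next gap: 15 days. Oct 31 2016 + 15 days = Nov 15 2016.
Next gap: 17 days. Nov 15 2016 + 17 days = Dec 2 2016.
Next gap: 19 days. Dec 2 2016 + 19 days = Dec 21 2016.

Nov 15 2016, Dec 2 2016, Dec 21 2016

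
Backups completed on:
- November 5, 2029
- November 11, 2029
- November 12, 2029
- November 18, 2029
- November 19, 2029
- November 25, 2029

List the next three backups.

Every event lands on a Monday or Sunday (gaps cycle 6, 1, 6, 1, 6).
So the schedule is: every Monday and Sunday.
The following Monday is November 26, 2029.
Next Sunday: December 2, 2029.
The following Monday is December 3, 2029.

November 26, 2029; December 2, 2029; December 3, 2029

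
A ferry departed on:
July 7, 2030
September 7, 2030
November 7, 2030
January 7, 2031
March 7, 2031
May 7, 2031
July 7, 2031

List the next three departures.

Gaps: 62, 61, 61, 59, 61, 61 days — not constant. Every event is on the 7th of the month.
Pattern: the 7th of every 2 months.
Next: September 2031 → September 7, 2031.
Next: November 2031 → November 7, 2031.
Next: January 2032 → January 7, 2032.

September 7, 2031; November 7, 2031; January 7, 2032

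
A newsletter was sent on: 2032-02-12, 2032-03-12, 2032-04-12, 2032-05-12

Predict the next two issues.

2032-06-12, 2032-07-12

The day-of-month is always 12 (29, 31, 30 days between events).
So this recurs on the 12th of each month.
June 2032: 2032-06-12.
July 2032: 2032-07-12.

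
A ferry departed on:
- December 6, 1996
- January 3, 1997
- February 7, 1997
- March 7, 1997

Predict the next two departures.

April 4, 1997; May 2, 1997

These are Fridays at 28- or 35-day spacing (28, 35, 28).
The pattern: 1st Friday of the month.
1st Friday of April 1997: April 4, 1997.
May 1997 — 1st Friday is May 2, 1997.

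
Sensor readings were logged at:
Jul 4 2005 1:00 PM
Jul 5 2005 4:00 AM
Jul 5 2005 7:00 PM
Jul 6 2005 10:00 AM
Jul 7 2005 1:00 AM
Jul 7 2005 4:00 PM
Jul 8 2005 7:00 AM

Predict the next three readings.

Jul 8 2005 10:00 PM, Jul 9 2005 1:00 PM, Jul 10 2005 4:00 AM

Gaps: 15, 15, 15, 15, 15, 15 hours — each event is 15 hours after the previous one.
Jul 8 2005 7:00 AM + 15 h = Jul 8 2005 10:00 PM.
Jul 8 2005 10:00 PM + 15 h = Jul 9 2005 1:00 PM.
Jul 9 2005 1:00 PM + 15 h = Jul 10 2005 4:00 AM.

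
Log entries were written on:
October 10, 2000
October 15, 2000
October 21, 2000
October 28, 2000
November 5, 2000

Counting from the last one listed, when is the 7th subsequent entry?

January 28, 2001

The spacing grows by 1 each time: 5, 6, 7, 8 days.
Next gap: 9 days. November 5, 2000 + 9 days = November 14, 2000.
Next gap: 10 days. November 14, 2000 + 10 days = November 24, 2000.
Next gap: 11 days. November 24, 2000 + 11 days = December 5, 2000.
Next gap: 12 days. December 5, 2000 + 12 days = December 17, 2000.
Next gap: 13 days. December 17, 2000 + 13 days = December 30, 2000.
Next gap: 14 days. December 30, 2000 + 14 days = January 13, 2001.
Next gap: 15 days. January 13, 2001 + 15 days = January 28, 2001.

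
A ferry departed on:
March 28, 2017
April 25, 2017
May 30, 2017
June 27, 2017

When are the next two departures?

All Tuesdays; the gaps (28, 35, 28) vary with month length.
This is the last Tuesday of each month.
Last Tuesday of July 2017: July 25, 2017.
Last Tuesday of August 2017: August 29, 2017.

July 25, 2017; August 29, 2017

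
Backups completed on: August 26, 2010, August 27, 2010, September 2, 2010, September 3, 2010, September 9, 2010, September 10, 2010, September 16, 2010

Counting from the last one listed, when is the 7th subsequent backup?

October 8, 2010

Every event lands on a Thursday or Friday (gaps cycle 1, 6, 1, 6, 1, 6).
So the schedule is: every Thursday and Friday.
The following Friday is September 17, 2010.
Next Thursday: September 23, 2010.
Next Friday: September 24, 2010.
The following Thursday is September 30, 2010.
The following Friday is October 1, 2010.
The following Thursday is October 7, 2010.
The following Friday is October 8, 2010.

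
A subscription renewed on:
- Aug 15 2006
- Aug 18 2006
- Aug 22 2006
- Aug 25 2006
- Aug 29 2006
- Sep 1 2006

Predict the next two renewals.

Sep 5 2006, Sep 8 2006

Gaps: 3, 4, 3, 4, 3 days — not constant, but cyclic with period 2.
The events fall on every Tuesday and Friday.
Next Tuesday: Sep 5 2006.
Next Friday: Sep 8 2006.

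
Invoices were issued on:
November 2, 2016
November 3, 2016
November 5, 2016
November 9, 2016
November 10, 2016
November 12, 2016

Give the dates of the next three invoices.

November 16, 2016; November 17, 2016; November 19, 2016

Every event lands on a Wednesday or Thursday or Saturday (gaps cycle 1, 2, 4, 1, 2).
So the schedule is: every Wednesday, Thursday and Saturday.
The following Wednesday is November 16, 2016.
Next Thursday: November 17, 2016.
Next Saturday: November 19, 2016.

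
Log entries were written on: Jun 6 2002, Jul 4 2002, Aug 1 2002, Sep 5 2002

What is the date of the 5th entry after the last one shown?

These are Thursdays at 28- or 35-day spacing (28, 28, 35).
The pattern: 1st Thursday of the month.
October 2002 — 1st Thursday is Oct 3 2002.
1st Thursday of November 2002: Nov 7 2002.
December 2002 — 1st Thursday is Dec 5 2002.
January 2003 — 1st Thursday is Jan 2 2003.
1st Thursday of February 2003: Feb 6 2003.

Feb 6 2003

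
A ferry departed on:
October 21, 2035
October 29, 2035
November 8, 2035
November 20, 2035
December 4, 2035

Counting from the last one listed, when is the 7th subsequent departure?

May 6, 2036

Gaps: 8, 10, 12, 14 days — each gap is 2 larger than the previous one.
Next gap: 16 days. December 4, 2035 + 16 days = December 20, 2035.
Next gap: 18 days. December 20, 2035 + 18 days = January 7, 2036.
Next gap: 20 days. January 7, 2036 + 20 days = January 27, 2036.
Next gap: 22 days. January 27, 2036 + 22 days = February 18, 2036.
Next gap: 24 days. February 18, 2036 + 24 days = March 13, 2036.
Next gap: 26 days. March 13, 2036 + 26 days = April 8, 2036.
Next gap: 28 days. April 8, 2036 + 28 days = May 6, 2036.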